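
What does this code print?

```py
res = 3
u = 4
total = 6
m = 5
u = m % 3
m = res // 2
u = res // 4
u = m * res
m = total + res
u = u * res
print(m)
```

u = 5%3 = 2
m = 3//2 = 1
u = 3//4 = 0
u = 1*3 = 3
m = 6+3 = 9
u = 3*3 = 9

9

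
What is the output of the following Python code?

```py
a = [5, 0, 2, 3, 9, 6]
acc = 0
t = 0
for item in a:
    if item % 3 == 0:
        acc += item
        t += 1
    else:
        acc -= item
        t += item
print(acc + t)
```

22

item=5: not %3==0, acc = 0-5 = -5; t=5
item=0: %3==0, acc = (-5)+0 = -5; t=6
item=2: not %3==0, acc = (-5)-2 = -7; t=8
item=3: %3==0, acc = (-7)+3 = -4; t=9
item=9: %3==0, acc = (-4)+9 = 5; t=10
item=6: %3==0, acc = 5+6 = 11; t=11
acc+t = 11+11 = 22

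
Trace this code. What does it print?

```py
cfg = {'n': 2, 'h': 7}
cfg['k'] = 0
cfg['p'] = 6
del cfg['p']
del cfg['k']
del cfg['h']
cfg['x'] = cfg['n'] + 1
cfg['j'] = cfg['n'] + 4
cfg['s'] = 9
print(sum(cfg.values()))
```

20

cfg['k'] = 0 → {'n': 2, 'h': 7, 'k': 0}
cfg['p'] = 6 → {'n': 2, 'h': 7, 'k': 0, 'p': 6}
del 'p' → {'n': 2, 'h': 7, 'k': 0}
del 'k' → {'n': 2, 'h': 7}
del 'h' → {'n': 2}
cfg['x'] = cfg['n']+1 = 3 → {'n': 2, 'x': 3}
cfg['j'] = cfg['n']+4 = 6 → {'n': 2, 'x': 3, 'j': 6}
cfg['s'] = 9 → {'n': 2, 'x': 3, 'j': 6, 's': 9}
sum of values = 20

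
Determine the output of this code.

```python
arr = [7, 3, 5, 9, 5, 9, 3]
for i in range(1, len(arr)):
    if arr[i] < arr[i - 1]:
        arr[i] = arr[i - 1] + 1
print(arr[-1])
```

i=1: 3<7, arr[1] = 7+1 = 8 → [7, 8, 5, 9, 5, 9, 3]
i=2: 5<8, arr[2] = 8+1 = 9 → [7, 8, 9, 9, 5, 9, 3]
i=3: 9>=9, unchanged → [7, 8, 9, 9, 5, 9, 3]
i=4: 5<9, arr[4] = 9+1 = 10 → [7, 8, 9, 9, 10, 9, 3]
i=5: 9<10, arr[5] = 10+1 = 11 → [7, 8, 9, 9, 10, 11, 3]
i=6: 3<11, arr[6] = 11+1 = 12 → [7, 8, 9, 9, 10, 11, 12]

12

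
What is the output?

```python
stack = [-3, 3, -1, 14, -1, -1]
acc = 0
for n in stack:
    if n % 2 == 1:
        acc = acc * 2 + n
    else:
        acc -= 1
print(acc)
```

-35

n=-3: odd, acc = 0*2+(-3) = -3
n=3: odd, acc = (-3)*2+3 = -3
n=-1: odd, acc = (-3)*2+(-1) = -7
n=14: not odd, acc = (-7)-1 = -8
n=-1: odd, acc = (-8)*2+(-1) = -17
n=-1: odd, acc = (-17)*2+(-1) = -35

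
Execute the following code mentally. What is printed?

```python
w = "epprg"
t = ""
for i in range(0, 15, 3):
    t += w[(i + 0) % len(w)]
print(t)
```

erpgp

i=0: add w[0]='e' → 'e'
i=3: add w[3]='r' → 'er'
i=6: add w[1]='p' → 'erp'
i=9: add w[4]='g' → 'erpg'
i=12: add w[2]='p' → 'erpgp'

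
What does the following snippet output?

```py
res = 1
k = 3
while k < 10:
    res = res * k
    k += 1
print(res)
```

k=3: res = 1*3 = 3
k=4: res = 3*4 = 12
k=5: res = 12*5 = 60
k=6: res = 60*6 = 360
k=7: res = 360*7 = 2520
k=8: res = 2520*8 = 20160
k=9: res = 20160*9 = 181440

181440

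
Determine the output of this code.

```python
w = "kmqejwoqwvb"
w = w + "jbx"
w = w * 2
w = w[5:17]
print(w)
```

+ 'jbx' → 'kmqejwoqwvbjbx'
repeat ×2 → 'kmqejwoqwvbjbxkmqejwoqwvbjbx'
slice [5:17] → 'woqwvbjbxkmq'

woqwvbjbxkmq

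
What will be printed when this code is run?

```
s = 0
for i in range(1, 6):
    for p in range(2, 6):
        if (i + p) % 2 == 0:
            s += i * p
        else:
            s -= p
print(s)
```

i=1,p=2: odd sum, s = 0-2 = -2
i=1,p=3: even sum, s = (-2)+3 = 1
i=1,p=4: odd sum, s = 1-4 = -3
i=1,p=5: even sum, s = (-3)+5 = 2
i=2,p=2: even sum, s = 2+4 = 6
i=2,p=3: odd sum, s = 6-3 = 3
i=2,p=4: even sum, s = 3+8 = 11
i=2,p=5: odd sum, s = 11-5 = 6
i=3,p=2: odd sum, s = 6-2 = 4
i=3,p=3: even sum, s = 4+9 = 13
i=3,p=4: odd sum, s = 13-4 = 9
i=3,p=5: even sum, s = 9+15 = 24
i=4,p=2: even sum, s = 24+8 = 32
i=4,p=3: odd sum, s = 32-3 = 29
i=4,p=4: even sum, s = 29+16 = 45
i=4,p=5: odd sum, s = 45-5 = 40
i=5,p=2: odd sum, s = 40-2 = 38
i=5,p=3: even sum, s = 38+15 = 53
i=5,p=4: odd sum, s = 53-4 = 49
i=5,p=5: even sum, s = 49+25 = 74

74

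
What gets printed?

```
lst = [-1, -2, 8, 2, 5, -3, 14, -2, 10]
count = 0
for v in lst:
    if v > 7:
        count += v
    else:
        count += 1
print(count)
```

v=-1: not >7, count = 0+1 = 1
v=-2: not >7, count = 1+1 = 2
v=8: >7, count = 2+8 = 10
v=2: not >7, count = 10+1 = 11
v=5: not >7, count = 11+1 = 12
v=-3: not >7, count = 12+1 = 13
v=14: >7, count = 13+14 = 27
v=-2: not >7, count = 27+1 = 28
v=10: >7, count = 28+10 = 38

38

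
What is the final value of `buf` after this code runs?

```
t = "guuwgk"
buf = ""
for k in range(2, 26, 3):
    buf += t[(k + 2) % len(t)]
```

'gugugugu'

k=2: add t[4]='g' → 'g'
k=5: add t[1]='u' → 'gu'
k=8: add t[4]='g' → 'gug'
k=11: add t[1]='u' → 'gugu'
k=14: add t[4]='g' → 'gugug'
k=17: add t[1]='u' → 'gugugu'
k=20: add t[4]='g' → 'gugugug'
k=23: add t[1]='u' → 'gugugugu'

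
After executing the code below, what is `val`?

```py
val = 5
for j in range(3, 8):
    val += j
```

30

j=3: val = 5+3 = 8
j=4: val = 8+4 = 12
j=5: val = 12+5 = 17
j=6: val = 17+6 = 23
j=7: val = 23+7 = 30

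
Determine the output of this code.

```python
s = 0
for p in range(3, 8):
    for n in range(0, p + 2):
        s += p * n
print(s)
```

p=3,n=0: s = 0+0 = 0
p=3,n=1: s = 0+3 = 3
p=3,n=2: s = 3+6 = 9
p=3,n=3: s = 9+9 = 18
p=3,n=4: s = 18+12 = 30
p=4,n=0: s = 30+0 = 30
p=4,n=1: s = 30+4 = 34
p=4,n=2: s = 34+8 = 42
p=4,n=3: s = 42+12 = 54
p=4,n=4: s = 54+16 = 70
p=4,n=5: s = 70+20 = 90
p=5,n=0: s = 90+0 = 90
p=5,n=1: s = 90+5 = 95
p=5,n=2: s = 95+10 = 105
p=5,n=3: s = 105+15 = 120
p=5,n=4: s = 120+20 = 140
p=5,n=5: s = 140+25 = 165
p=5,n=6: s = 165+30 = 195
p=6,n=0: s = 195+0 = 195
p=6,n=1: s = 195+6 = 201
p=6,n=2: s = 201+12 = 213
p=6,n=3: s = 213+18 = 231
p=6,n=4: s = 231+24 = 255
p=6,n=5: s = 255+30 = 285
p=6,n=6: s = 285+36 = 321
p=6,n=7: s = 321+42 = 363
p=7,n=0: s = 363+0 = 363
p=7,n=1: s = 363+7 = 370
p=7,n=2: s = 370+14 = 384
p=7,n=3: s = 384+21 = 405
p=7,n=4: s = 405+28 = 433
p=7,n=5: s = 433+35 = 468
p=7,n=6: s = 468+42 = 510
p=7,n=7: s = 510+49 = 559
p=7,n=8: s = 559+56 = 615

615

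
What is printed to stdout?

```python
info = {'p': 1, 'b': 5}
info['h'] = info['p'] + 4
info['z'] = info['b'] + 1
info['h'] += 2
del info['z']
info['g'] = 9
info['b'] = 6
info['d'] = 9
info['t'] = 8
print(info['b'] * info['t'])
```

48

info['h'] = info['p']+4 = 5 → {'p': 1, 'b': 5, 'h': 5}
info['z'] = info['b']+1 = 6 → {'p': 1, 'b': 5, 'h': 5, 'z': 6}
info['h'] = 5+2 = 7 → {'p': 1, 'b': 5, 'h': 7, 'z': 6}
del 'z' → {'p': 1, 'b': 5, 'h': 7}
info['g'] = 9 → {'p': 1, 'b': 5, 'h': 7, 'g': 9}
info['b'] = 6 → {'p': 1, 'b': 6, 'h': 7, 'g': 9}
info['d'] = 9 → {'p': 1, 'b': 6, 'h': 7, 'g': 9, 'd': 9}
info['t'] = 8 → {'p': 1, 'b': 6, 'h': 7, 'g': 9, 'd': 9, 't': 8}
info['b']*info['t'] = 6*8 = 48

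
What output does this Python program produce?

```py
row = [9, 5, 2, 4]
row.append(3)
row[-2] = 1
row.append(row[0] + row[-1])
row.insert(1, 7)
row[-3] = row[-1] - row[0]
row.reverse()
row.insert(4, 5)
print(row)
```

[12, 3, 3, 2, 5, 5, 7, 9]

append 3 → [9, 5, 2, 4, 3]
row[-2] = 1 → [9, 5, 2, 1, 3]
append row[0]+row[-1] = 9+3 = 12 → [9, 5, 2, 1, 3, 12]
insert 7 at 1 → [9, 7, 5, 2, 1, 3, 12]
row[-3] = row[-1]-row[0] = 12-9 = 3 → [9, 7, 5, 2, 3, 3, 12]
reverse → [12, 3, 3, 2, 5, 7, 9]
insert 5 at 4 → [12, 3, 3, 2, 5, 5, 7, 9]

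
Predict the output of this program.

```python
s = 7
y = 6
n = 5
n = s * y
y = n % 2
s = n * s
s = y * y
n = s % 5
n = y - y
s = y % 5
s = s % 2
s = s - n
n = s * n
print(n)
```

n = 7*6 = 42
y = 42%2 = 0
s = 42*7 = 294
s = 0*0 = 0
n = 0%5 = 0
n = 0-0 = 0
s = 0%5 = 0
s = 0%2 = 0
s = 0-0 = 0
n = 0*0 = 0

0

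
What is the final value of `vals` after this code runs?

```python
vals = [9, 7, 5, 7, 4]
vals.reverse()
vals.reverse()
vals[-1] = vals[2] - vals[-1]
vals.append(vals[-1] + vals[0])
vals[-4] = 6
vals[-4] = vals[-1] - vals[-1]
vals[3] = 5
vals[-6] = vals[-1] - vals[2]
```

reverse → [4, 7, 5, 7, 9]
reverse → [9, 7, 5, 7, 4]
vals[-1] = vals[2]-vals[-1] = 5-4 = 1 → [9, 7, 5, 7, 1]
append vals[-1]+vals[0] = 1+9 = 10 → [9, 7, 5, 7, 1, 10]
vals[-4] = 6 → [9, 7, 6, 7, 1, 10]
vals[-4] = vals[-1]-vals[-1] = 10-10 = 0 → [9, 7, 0, 7, 1, 10]
vals[3] = 5 → [9, 7, 0, 5, 1, 10]
vals[-6] = vals[-1]-vals[2] = 10-0 = 10 → [10, 7, 0, 5, 1, 10]

[10, 7, 0, 5, 1, 10]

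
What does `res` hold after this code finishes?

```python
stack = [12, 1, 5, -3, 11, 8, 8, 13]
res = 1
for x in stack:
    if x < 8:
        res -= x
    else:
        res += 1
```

3

x=12: not <8, res = 1+1 = 2
x=1: <8, res = 2-1 = 1
x=5: <8, res = 1-5 = -4
x=-3: <8, res = (-4)-(-3) = -1
x=11: not <8, res = (-1)+1 = 0
x=8: not <8, res = 0+1 = 1
x=8: not <8, res = 1+1 = 2
x=13: not <8, res = 2+1 = 3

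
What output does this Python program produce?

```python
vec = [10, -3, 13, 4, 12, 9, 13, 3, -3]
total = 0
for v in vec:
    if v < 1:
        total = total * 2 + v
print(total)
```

v=10: not <1
v=-3: <1, total = 0*2+(-3) = -3
v=13: not <1
v=4: not <1
v=12: not <1
v=9: not <1
v=13: not <1
v=3: not <1
v=-3: <1, total = (-3)*2+(-3) = -9

-9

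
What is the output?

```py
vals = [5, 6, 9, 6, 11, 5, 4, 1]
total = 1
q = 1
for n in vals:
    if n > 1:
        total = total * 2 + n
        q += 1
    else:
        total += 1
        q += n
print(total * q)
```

8019

n=5: >1, total = 1*2+5 = 7; q=2
n=6: >1, total = 7*2+6 = 20; q=3
n=9: >1, total = 20*2+9 = 49; q=4
n=6: >1, total = 49*2+6 = 104; q=5
n=11: >1, total = 104*2+11 = 219; q=6
n=5: >1, total = 219*2+5 = 443; q=7
n=4: >1, total = 443*2+4 = 890; q=8
n=1: not >1, total = 890+1 = 891; q=9
total*q = 891*9 = 8019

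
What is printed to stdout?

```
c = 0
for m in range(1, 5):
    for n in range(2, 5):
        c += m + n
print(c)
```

m=1,n=2: c = 0+3 = 3
m=1,n=3: c = 3+4 = 7
m=1,n=4: c = 7+5 = 12
m=2,n=2: c = 12+4 = 16
m=2,n=3: c = 16+5 = 21
m=2,n=4: c = 21+6 = 27
m=3,n=2: c = 27+5 = 32
m=3,n=3: c = 32+6 = 38
m=3,n=4: c = 38+7 = 45
m=4,n=2: c = 45+6 = 51
m=4,n=3: c = 51+7 = 58
m=4,n=4: c = 58+8 = 66

66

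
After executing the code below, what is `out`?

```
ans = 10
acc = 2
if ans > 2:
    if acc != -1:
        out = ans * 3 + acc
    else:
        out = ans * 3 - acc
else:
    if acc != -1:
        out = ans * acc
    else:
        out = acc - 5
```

32

ans=10, acc=2
ans > 2 is True; acc != -1 is True
→ out = ans * 3 + acc = 32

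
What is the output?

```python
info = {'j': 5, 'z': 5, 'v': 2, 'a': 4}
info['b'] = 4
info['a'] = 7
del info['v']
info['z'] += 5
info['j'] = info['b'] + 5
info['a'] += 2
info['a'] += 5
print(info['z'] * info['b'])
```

40

info['b'] = 4 → {'j': 5, 'z': 5, 'v': 2, 'a': 4, 'b': 4}
info['a'] = 7 → {'j': 5, 'z': 5, 'v': 2, 'a': 7, 'b': 4}
del 'v' → {'j': 5, 'z': 5, 'a': 7, 'b': 4}
info['z'] = 5+5 = 10 → {'j': 5, 'z': 10, 'a': 7, 'b': 4}
info['j'] = info['b']+5 = 9 → {'j': 9, 'z': 10, 'a': 7, 'b': 4}
info['a'] = 7+2 = 9 → {'j': 9, 'z': 10, 'a': 9, 'b': 4}
info['a'] = 9+5 = 14 → {'j': 9, 'z': 10, 'a': 14, 'b': 4}
info['z']*info['b'] = 10*4 = 40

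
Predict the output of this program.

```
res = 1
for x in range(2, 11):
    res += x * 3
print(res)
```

163

x=2: res = 1+2*3 = 7
x=3: res = 7+3*3 = 16
x=4: res = 16+4*3 = 28
x=5: res = 28+5*3 = 43
x=6: res = 43+6*3 = 61
x=7: res = 61+7*3 = 82
x=8: res = 82+8*3 = 106
x=9: res = 106+9*3 = 133
x=10: res = 133+10*3 = 163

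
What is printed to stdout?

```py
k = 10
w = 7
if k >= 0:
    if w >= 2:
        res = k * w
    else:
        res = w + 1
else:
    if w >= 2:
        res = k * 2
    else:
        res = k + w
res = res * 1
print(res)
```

k=10, w=7
k >= 0 is True; w >= 2 is True
→ res = k * w = 70
res = 70*1 = 70

70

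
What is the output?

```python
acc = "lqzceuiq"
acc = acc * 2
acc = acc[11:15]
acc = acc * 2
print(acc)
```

repeat ×2 → 'lqzceuiqlqzceuiq'
slice [11:15] → 'ceui'
repeat ×2 → 'ceuiceui'

ceuiceui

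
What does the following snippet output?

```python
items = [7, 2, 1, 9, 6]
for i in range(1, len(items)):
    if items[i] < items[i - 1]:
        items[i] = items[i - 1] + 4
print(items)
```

i=1: 2<7, items[1] = 7+4 = 11 → [7, 11, 1, 9, 6]
i=2: 1<11, items[2] = 11+4 = 15 → [7, 11, 15, 9, 6]
i=3: 9<15, items[3] = 15+4 = 19 → [7, 11, 15, 19, 6]
i=4: 6<19, items[4] = 19+4 = 23 → [7, 11, 15, 19, 23]

[7, 11, 15, 19, 23]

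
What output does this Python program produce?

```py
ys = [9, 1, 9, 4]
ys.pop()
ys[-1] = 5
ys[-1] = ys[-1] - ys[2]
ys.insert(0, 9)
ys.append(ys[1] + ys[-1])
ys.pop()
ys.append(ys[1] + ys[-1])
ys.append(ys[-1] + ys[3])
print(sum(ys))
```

37

pop() removes 4 → [9, 1, 9]
ys[-1] = 5 → [9, 1, 5]
ys[-1] = ys[-1]-ys[2] = 5-5 = 0 → [9, 1, 0]
insert 9 at 0 → [9, 9, 1, 0]
append ys[1]+ys[-1] = 9+0 = 9 → [9, 9, 1, 0, 9]
pop() removes 9 → [9, 9, 1, 0]
append ys[1]+ys[-1] = 9+0 = 9 → [9, 9, 1, 0, 9]
append ys[-1]+ys[3] = 9+0 = 9 → [9, 9, 1, 0, 9, 9]
sum = 37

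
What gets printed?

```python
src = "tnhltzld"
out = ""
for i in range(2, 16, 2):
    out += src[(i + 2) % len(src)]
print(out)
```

tlthtlt

i=2: add src[4]='t' → 't'
i=4: add src[6]='l' → 'tl'
i=6: add src[0]='t' → 'tlt'
i=8: add src[2]='h' → 'tlth'
i=10: add src[4]='t' → 'tltht'
i=12: add src[6]='l' → 'tlthtl'
i=14: add src[0]='t' → 'tlthtlt'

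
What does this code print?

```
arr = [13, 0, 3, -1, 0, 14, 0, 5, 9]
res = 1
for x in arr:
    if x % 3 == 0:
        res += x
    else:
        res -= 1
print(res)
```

x=13: not %3==0, res = 1-1 = 0
x=0: %3==0, res = 0+0 = 0
x=3: %3==0, res = 0+3 = 3
x=-1: not %3==0, res = 3-1 = 2
x=0: %3==0, res = 2+0 = 2
x=14: not %3==0, res = 2-1 = 1
x=0: %3==0, res = 1+0 = 1
x=5: not %3==0, res = 1-1 = 0
x=9: %3==0, res = 0+9 = 9

9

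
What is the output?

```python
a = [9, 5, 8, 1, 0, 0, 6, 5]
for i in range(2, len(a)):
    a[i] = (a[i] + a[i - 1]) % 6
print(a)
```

[9, 5, 1, 2, 2, 2, 2, 1]

i=2: a[2] = (8+5)%6 = 1 → [9, 5, 1, 1, 0, 0, 6, 5]
i=3: a[3] = (1+1)%6 = 2 → [9, 5, 1, 2, 0, 0, 6, 5]
i=4: a[4] = (0+2)%6 = 2 → [9, 5, 1, 2, 2, 0, 6, 5]
i=5: a[5] = (0+2)%6 = 2 → [9, 5, 1, 2, 2, 2, 6, 5]
i=6: a[6] = (6+2)%6 = 2 → [9, 5, 1, 2, 2, 2, 2, 5]
i=7: a[7] = (5+2)%6 = 1 → [9, 5, 1, 2, 2, 2, 2, 1]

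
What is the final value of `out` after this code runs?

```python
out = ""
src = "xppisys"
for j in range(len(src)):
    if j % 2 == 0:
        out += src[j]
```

'xpss'

j=0: add 'x' → 'x'
j=1: skip
j=2: add 'p' → 'xp'
j=3: skip
j=4: add 's' → 'xps'
j=5: skip
j=6: add 's' → 'xpss'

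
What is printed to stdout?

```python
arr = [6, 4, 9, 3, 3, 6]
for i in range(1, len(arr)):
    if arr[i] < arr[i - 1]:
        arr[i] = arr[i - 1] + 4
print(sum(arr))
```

96

i=1: 4<6, arr[1] = 6+4 = 10 → [6, 10, 9, 3, 3, 6]
i=2: 9<10, arr[2] = 10+4 = 14 → [6, 10, 14, 3, 3, 6]
i=3: 3<14, arr[3] = 14+4 = 18 → [6, 10, 14, 18, 3, 6]
i=4: 3<18, arr[4] = 18+4 = 22 → [6, 10, 14, 18, 22, 6]
i=5: 6<22, arr[5] = 22+4 = 26 → [6, 10, 14, 18, 22, 26]
sum = 96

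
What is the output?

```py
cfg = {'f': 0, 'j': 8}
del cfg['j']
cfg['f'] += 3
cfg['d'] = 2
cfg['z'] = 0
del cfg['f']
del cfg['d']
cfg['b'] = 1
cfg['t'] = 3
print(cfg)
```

{'z': 0, 'b': 1, 't': 3}

del 'j' → {'f': 0}
cfg['f'] = 0+3 = 3 → {'f': 3}
cfg['d'] = 2 → {'f': 3, 'd': 2}
cfg['z'] = 0 → {'f': 3, 'd': 2, 'z': 0}
del 'f' → {'d': 2, 'z': 0}
del 'd' → {'z': 0}
cfg['b'] = 1 → {'z': 0, 'b': 1}
cfg['t'] = 3 → {'z': 0, 'b': 1, 't': 3}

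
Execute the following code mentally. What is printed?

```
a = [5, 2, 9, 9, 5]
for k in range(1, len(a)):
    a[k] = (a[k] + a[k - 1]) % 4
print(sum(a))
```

11

k=1: a[1] = (2+5)%4 = 3 → [5, 3, 9, 9, 5]
k=2: a[2] = (9+3)%4 = 0 → [5, 3, 0, 9, 5]
k=3: a[3] = (9+0)%4 = 1 → [5, 3, 0, 1, 5]
k=4: a[4] = (5+1)%4 = 2 → [5, 3, 0, 1, 2]
sum = 11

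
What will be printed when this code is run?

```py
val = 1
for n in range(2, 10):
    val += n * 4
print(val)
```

177

n=2: val = 1+2*4 = 9
n=3: val = 9+3*4 = 21
n=4: val = 21+4*4 = 37
n=5: val = 37+5*4 = 57
n=6: val = 57+6*4 = 81
n=7: val = 81+7*4 = 109
n=8: val = 109+8*4 = 141
n=9: val = 141+9*4 = 177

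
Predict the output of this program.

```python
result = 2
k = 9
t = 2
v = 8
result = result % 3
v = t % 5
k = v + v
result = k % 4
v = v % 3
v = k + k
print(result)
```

0

result = 2%3 = 2
v = 2%5 = 2
k = 2+2 = 4
result = 4%4 = 0
v = 2%3 = 2
v = 4+4 = 8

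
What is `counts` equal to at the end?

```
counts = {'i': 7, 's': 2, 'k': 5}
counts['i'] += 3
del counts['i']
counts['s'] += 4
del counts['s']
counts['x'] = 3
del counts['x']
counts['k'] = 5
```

{'k': 5}

counts['i'] = 7+3 = 10 → {'i': 10, 's': 2, 'k': 5}
del 'i' → {'s': 2, 'k': 5}
counts['s'] = 2+4 = 6 → {'s': 6, 'k': 5}
del 's' → {'k': 5}
counts['x'] = 3 → {'k': 5, 'x': 3}
del 'x' → {'k': 5}
counts['k'] = 5 → {'k': 5}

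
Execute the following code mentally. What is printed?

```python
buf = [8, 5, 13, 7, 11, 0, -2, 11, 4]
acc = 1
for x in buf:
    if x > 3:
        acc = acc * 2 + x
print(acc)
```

x=8: >3, acc = 1*2+8 = 10
x=5: >3, acc = 10*2+5 = 25
x=13: >3, acc = 25*2+13 = 63
x=7: >3, acc = 63*2+7 = 133
x=11: >3, acc = 133*2+11 = 277
x=0: not >3
x=-2: not >3
x=11: >3, acc = 277*2+11 = 565
x=4: >3, acc = 565*2+4 = 1134

1134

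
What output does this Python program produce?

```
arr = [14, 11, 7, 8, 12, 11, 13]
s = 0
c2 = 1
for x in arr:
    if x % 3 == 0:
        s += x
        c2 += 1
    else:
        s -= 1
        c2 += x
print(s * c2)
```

x=14: not %3==0, s = 0-1 = -1; c2=15
x=11: not %3==0, s = (-1)-1 = -2; c2=26
x=7: not %3==0, s = (-2)-1 = -3; c2=33
x=8: not %3==0, s = (-3)-1 = -4; c2=41
x=12: %3==0, s = (-4)+12 = 8; c2=42
x=11: not %3==0, s = 8-1 = 7; c2=53
x=13: not %3==0, s = 7-1 = 6; c2=66
s*c2 = 6*66 = 396

396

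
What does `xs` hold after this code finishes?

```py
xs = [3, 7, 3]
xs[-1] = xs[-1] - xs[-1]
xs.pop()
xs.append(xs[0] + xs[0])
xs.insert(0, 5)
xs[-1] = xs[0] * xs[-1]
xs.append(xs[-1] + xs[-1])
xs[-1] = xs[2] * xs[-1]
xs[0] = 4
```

[4, 3, 7, 30, 420]

xs[-1] = xs[-1]-xs[-1] = 3-3 = 0 → [3, 7, 0]
pop() removes 0 → [3, 7]
append xs[0]+xs[0] = 3+3 = 6 → [3, 7, 6]
insert 5 at 0 → [5, 3, 7, 6]
xs[-1] = xs[0]*xs[-1] = 5*6 = 30 → [5, 3, 7, 30]
append xs[-1]+xs[-1] = 30+30 = 60 → [5, 3, 7, 30, 60]
xs[-1] = xs[2]*xs[-1] = 7*60 = 420 → [5, 3, 7, 30, 420]
xs[0] = 4 → [4, 3, 7, 30, 420]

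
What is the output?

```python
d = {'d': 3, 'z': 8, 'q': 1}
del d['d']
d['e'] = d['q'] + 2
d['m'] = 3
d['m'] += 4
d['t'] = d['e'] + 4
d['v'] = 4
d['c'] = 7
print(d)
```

del 'd' → {'z': 8, 'q': 1}
d['e'] = d['q']+2 = 3 → {'z': 8, 'q': 1, 'e': 3}
d['m'] = 3 → {'z': 8, 'q': 1, 'e': 3, 'm': 3}
d['m'] = 3+4 = 7 → {'z': 8, 'q': 1, 'e': 3, 'm': 7}
d['t'] = d['e']+4 = 7 → {'z': 8, 'q': 1, 'e': 3, 'm': 7, 't': 7}
d['v'] = 4 → {'z': 8, 'q': 1, 'e': 3, 'm': 7, 't': 7, 'v': 4}
d['c'] = 7 → {'z': 8, 'q': 1, 'e': 3, 'm': 7, 't': 7, 'v': 4, 'c': 7}

{'z': 8, 'q': 1, 'e': 3, 'm': 7, 't': 7, 'v': 4, 'c': 7}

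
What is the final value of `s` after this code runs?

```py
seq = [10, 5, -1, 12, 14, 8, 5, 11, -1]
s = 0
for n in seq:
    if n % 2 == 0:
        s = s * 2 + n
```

n=10: even, s = 0*2+10 = 10
n=5: not even
n=-1: not even
n=12: even, s = 10*2+12 = 32
n=14: even, s = 32*2+14 = 78
n=8: even, s = 78*2+8 = 164
n=5: not even
n=11: not even
n=-1: not even

164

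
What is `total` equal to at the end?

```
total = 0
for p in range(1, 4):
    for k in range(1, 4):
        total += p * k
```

36

p=1,k=1: total = 0+1 = 1
p=1,k=2: total = 1+2 = 3
p=1,k=3: total = 3+3 = 6
p=2,k=1: total = 6+2 = 8
p=2,k=2: total = 8+4 = 12
p=2,k=3: total = 12+6 = 18
p=3,k=1: total = 18+3 = 21
p=3,k=2: total = 21+6 = 27
p=3,k=3: total = 27+9 = 36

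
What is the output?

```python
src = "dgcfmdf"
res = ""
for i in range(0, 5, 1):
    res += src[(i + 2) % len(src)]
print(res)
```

cfmdf

i=0: add src[2]='c' → 'c'
i=1: add src[3]='f' → 'cf'
i=2: add src[4]='m' → 'cfm'
i=3: add src[5]='d' → 'cfmd'
i=4: add src[6]='f' → 'cfmdf'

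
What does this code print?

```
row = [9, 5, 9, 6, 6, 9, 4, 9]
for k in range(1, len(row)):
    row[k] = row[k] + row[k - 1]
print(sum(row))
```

k=1: row[1] = 5+9 = 14 → [9, 14, 9, 6, 6, 9, 4, 9]
k=2: row[2] = 9+14 = 23 → [9, 14, 23, 6, 6, 9, 4, 9]
k=3: row[3] = 6+23 = 29 → [9, 14, 23, 29, 6, 9, 4, 9]
k=4: row[4] = 6+29 = 35 → [9, 14, 23, 29, 35, 9, 4, 9]
k=5: row[5] = 9+35 = 44 → [9, 14, 23, 29, 35, 44, 4, 9]
k=6: row[6] = 4+44 = 48 → [9, 14, 23, 29, 35, 44, 48, 9]
k=7: row[7] = 9+48 = 57 → [9, 14, 23, 29, 35, 44, 48, 57]
sum = 259

259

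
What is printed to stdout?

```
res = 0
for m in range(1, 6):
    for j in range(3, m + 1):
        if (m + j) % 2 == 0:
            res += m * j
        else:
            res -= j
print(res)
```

m=3,j=3: even sum, res = 0+9 = 9
m=4,j=3: odd sum, res = 9-3 = 6
m=4,j=4: even sum, res = 6+16 = 22
m=5,j=3: even sum, res = 22+15 = 37
m=5,j=4: odd sum, res = 37-4 = 33
m=5,j=5: even sum, res = 33+25 = 58

58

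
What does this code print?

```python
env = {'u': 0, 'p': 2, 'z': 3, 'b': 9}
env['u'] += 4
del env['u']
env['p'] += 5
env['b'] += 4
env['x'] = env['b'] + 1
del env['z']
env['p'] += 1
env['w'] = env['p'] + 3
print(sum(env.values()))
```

env['u'] = 0+4 = 4 → {'u': 4, 'p': 2, 'z': 3, 'b': 9}
del 'u' → {'p': 2, 'z': 3, 'b': 9}
env['p'] = 2+5 = 7 → {'p': 7, 'z': 3, 'b': 9}
env['b'] = 9+4 = 13 → {'p': 7, 'z': 3, 'b': 13}
env['x'] = env['b']+1 = 14 → {'p': 7, 'z': 3, 'b': 13, 'x': 14}
del 'z' → {'p': 7, 'b': 13, 'x': 14}
env['p'] = 7+1 = 8 → {'p': 8, 'b': 13, 'x': 14}
env['w'] = env['p']+3 = 11 → {'p': 8, 'b': 13, 'x': 14, 'w': 11}
sum of values = 46

46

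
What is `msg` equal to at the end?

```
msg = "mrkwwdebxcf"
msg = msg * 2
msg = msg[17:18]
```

'e'

repeat ×2 → 'mrkwwdebxcfmrkwwdebxcf'
slice [17:18] → 'e'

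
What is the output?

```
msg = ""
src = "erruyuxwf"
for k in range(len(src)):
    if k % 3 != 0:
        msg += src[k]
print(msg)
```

rryuwf

k=0: skip
k=1: add 'r' → 'r'
k=2: add 'r' → 'rr'
k=3: skip
k=4: add 'y' → 'rry'
k=5: add 'u' → 'rryu'
k=6: skip
k=7: add 'w' → 'rryuw'
k=8: add 'f' → 'rryuwf'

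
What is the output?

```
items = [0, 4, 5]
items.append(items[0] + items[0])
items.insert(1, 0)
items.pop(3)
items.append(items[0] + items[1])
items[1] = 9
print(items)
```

[0, 9, 4, 0, 0]

append items[0]+items[0] = 0+0 = 0 → [0, 4, 5, 0]
insert 0 at 1 → [0, 0, 4, 5, 0]
pop(3) removes 5 → [0, 0, 4, 0]
append items[0]+items[1] = 0+0 = 0 → [0, 0, 4, 0, 0]
items[1] = 9 → [0, 9, 4, 0, 0]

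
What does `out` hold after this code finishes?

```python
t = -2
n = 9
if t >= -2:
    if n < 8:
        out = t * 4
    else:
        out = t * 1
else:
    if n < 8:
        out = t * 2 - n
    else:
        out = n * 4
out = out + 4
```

2

t=-2, n=9
t >= -2 is True; n < 8 is False
→ out = t * 1 = -2
out = (-2)+4 = 2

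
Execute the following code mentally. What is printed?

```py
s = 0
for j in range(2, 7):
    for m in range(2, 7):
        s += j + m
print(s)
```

200

j=2,m=2: s = 0+4 = 4
j=2,m=3: s = 4+5 = 9
j=2,m=4: s = 9+6 = 15
j=2,m=5: s = 15+7 = 22
j=2,m=6: s = 22+8 = 30
j=3,m=2: s = 30+5 = 35
j=3,m=3: s = 35+6 = 41
j=3,m=4: s = 41+7 = 48
j=3,m=5: s = 48+8 = 56
j=3,m=6: s = 56+9 = 65
j=4,m=2: s = 65+6 = 71
j=4,m=3: s = 71+7 = 78
j=4,m=4: s = 78+8 = 86
j=4,m=5: s = 86+9 = 95
j=4,m=6: s = 95+10 = 105
j=5,m=2: s = 105+7 = 112
j=5,m=3: s = 112+8 = 120
j=5,m=4: s = 120+9 = 129
j=5,m=5: s = 129+10 = 139
j=5,m=6: s = 139+11 = 150
j=6,m=2: s = 150+8 = 158
j=6,m=3: s = 158+9 = 167
j=6,m=4: s = 167+10 = 177
j=6,m=5: s = 177+11 = 188
j=6,m=6: s = 188+12 = 200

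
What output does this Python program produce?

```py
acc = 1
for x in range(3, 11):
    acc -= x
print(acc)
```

x=3: acc = 1-3 = -2
x=4: acc = (-2)-4 = -6
x=5: acc = (-6)-5 = -11
x=6: acc = (-11)-6 = -17
x=7: acc = (-17)-7 = -24
x=8: acc = (-24)-8 = -32
x=9: acc = (-32)-9 = -41
x=10: acc = (-41)-10 = -51

-51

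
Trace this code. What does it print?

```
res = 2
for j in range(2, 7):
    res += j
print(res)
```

j=2: res = 2+2 = 4
j=3: res = 4+3 = 7
j=4: res = 7+4 = 11
j=5: res = 11+5 = 16
j=6: res = 16+6 = 22

22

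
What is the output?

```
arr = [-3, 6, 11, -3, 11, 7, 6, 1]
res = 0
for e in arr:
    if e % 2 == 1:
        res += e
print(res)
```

24

e=-3: odd, res = 0+(-3) = -3
e=6: not odd
e=11: odd, res = (-3)+11 = 8
e=-3: odd, res = 8+(-3) = 5
e=11: odd, res = 5+11 = 16
e=7: odd, res = 16+7 = 23
e=6: not odd
e=1: odd, res = 23+1 = 24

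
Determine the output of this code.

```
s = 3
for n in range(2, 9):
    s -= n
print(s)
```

n=2: s = 3-2 = 1
n=3: s = 1-3 = -2
n=4: s = (-2)-4 = -6
n=5: s = (-6)-5 = -11
n=6: s = (-11)-6 = -17
n=7: s = (-17)-7 = -24
n=8: s = (-24)-8 = -32

-32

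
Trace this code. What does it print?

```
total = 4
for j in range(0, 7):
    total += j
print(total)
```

25

j=0: total = 4+0 = 4
j=1: total = 4+1 = 5
j=2: total = 5+2 = 7
j=3: total = 7+3 = 10
j=4: total = 10+4 = 14
j=5: total = 14+5 = 19
j=6: total = 19+6 = 25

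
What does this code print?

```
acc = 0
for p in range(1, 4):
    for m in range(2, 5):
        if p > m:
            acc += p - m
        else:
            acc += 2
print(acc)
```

p=1,m=2: not 1>2, acc = 0+2 = 2
p=1,m=3: not 1>3, acc = 2+2 = 4
p=1,m=4: not 1>4, acc = 4+2 = 6
p=2,m=2: not 2>2, acc = 6+2 = 8
p=2,m=3: not 2>3, acc = 8+2 = 10
p=2,m=4: not 2>4, acc = 10+2 = 12
p=3,m=2: 3>2, acc = 12+1 = 13
p=3,m=3: not 3>3, acc = 13+2 = 15
p=3,m=4: not 3>4, acc = 15+2 = 17

17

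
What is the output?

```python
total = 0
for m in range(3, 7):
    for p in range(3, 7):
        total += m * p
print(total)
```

m=3,p=3: total = 0+9 = 9
m=3,p=4: total = 9+12 = 21
m=3,p=5: total = 21+15 = 36
m=3,p=6: total = 36+18 = 54
m=4,p=3: total = 54+12 = 66
m=4,p=4: total = 66+16 = 82
m=4,p=5: total = 82+20 = 102
m=4,p=6: total = 102+24 = 126
m=5,p=3: total = 126+15 = 141
m=5,p=4: total = 141+20 = 161
m=5,p=5: total = 161+25 = 186
m=5,p=6: total = 186+30 = 216
m=6,p=3: total = 216+18 = 234
m=6,p=4: total = 234+24 = 258
m=6,p=5: total = 258+30 = 288
m=6,p=6: total = 288+36 = 324

324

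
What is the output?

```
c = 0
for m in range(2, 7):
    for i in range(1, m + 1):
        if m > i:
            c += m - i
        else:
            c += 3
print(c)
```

m=2,i=1: 2>1, c = 0+1 = 1
m=2,i=2: not 2>2, c = 1+3 = 4
m=3,i=1: 3>1, c = 4+2 = 6
m=3,i=2: 3>2, c = 6+1 = 7
m=3,i=3: not 3>3, c = 7+3 = 10
m=4,i=1: 4>1, c = 10+3 = 13
m=4,i=2: 4>2, c = 13+2 = 15
m=4,i=3: 4>3, c = 15+1 = 16
m=4,i=4: not 4>4, c = 16+3 = 19
m=5,i=1: 5>1, c = 19+4 = 23
m=5,i=2: 5>2, c = 23+3 = 26
m=5,i=3: 5>3, c = 26+2 = 28
m=5,i=4: 5>4, c = 28+1 = 29
m=5,i=5: not 5>5, c = 29+3 = 32
m=6,i=1: 6>1, c = 32+5 = 37
m=6,i=2: 6>2, c = 37+4 = 41
m=6,i=3: 6>3, c = 41+3 = 44
m=6,i=4: 6>4, c = 44+2 = 46
m=6,i=5: 6>5, c = 46+1 = 47
m=6,i=6: not 6>6, c = 47+3 = 50

50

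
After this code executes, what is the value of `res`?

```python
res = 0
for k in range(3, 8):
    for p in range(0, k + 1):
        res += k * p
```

455

k=3,p=0: res = 0+0 = 0
k=3,p=1: res = 0+3 = 3
k=3,p=2: res = 3+6 = 9
k=3,p=3: res = 9+9 = 18
k=4,p=0: res = 18+0 = 18
k=4,p=1: res = 18+4 = 22
k=4,p=2: res = 22+8 = 30
k=4,p=3: res = 30+12 = 42
k=4,p=4: res = 42+16 = 58
k=5,p=0: res = 58+0 = 58
k=5,p=1: res = 58+5 = 63
k=5,p=2: res = 63+10 = 73
k=5,p=3: res = 73+15 = 88
k=5,p=4: res = 88+20 = 108
k=5,p=5: res = 108+25 = 133
k=6,p=0: res = 133+0 = 133
k=6,p=1: res = 133+6 = 139
k=6,p=2: res = 139+12 = 151
k=6,p=3: res = 151+18 = 169
k=6,p=4: res = 169+24 = 193
k=6,p=5: res = 193+30 = 223
k=6,p=6: res = 223+36 = 259
k=7,p=0: res = 259+0 = 259
k=7,p=1: res = 259+7 = 266
k=7,p=2: res = 266+14 = 280
k=7,p=3: res = 280+21 = 301
k=7,p=4: res = 301+28 = 329
k=7,p=5: res = 329+35 = 364
k=7,p=6: res = 364+42 = 406
k=7,p=7: res = 406+49 = 455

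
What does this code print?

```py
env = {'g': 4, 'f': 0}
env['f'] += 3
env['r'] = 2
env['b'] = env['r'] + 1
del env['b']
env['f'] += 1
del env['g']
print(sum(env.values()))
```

env['f'] = 0+3 = 3 → {'g': 4, 'f': 3}
env['r'] = 2 → {'g': 4, 'f': 3, 'r': 2}
env['b'] = env['r']+1 = 3 → {'g': 4, 'f': 3, 'r': 2, 'b': 3}
del 'b' → {'g': 4, 'f': 3, 'r': 2}
env['f'] = 3+1 = 4 → {'g': 4, 'f': 4, 'r': 2}
del 'g' → {'f': 4, 'r': 2}
sum of values = 6

6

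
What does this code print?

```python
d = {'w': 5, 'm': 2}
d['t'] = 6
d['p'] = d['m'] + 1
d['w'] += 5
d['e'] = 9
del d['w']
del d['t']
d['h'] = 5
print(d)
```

{'m': 2, 'p': 3, 'e': 9, 'h': 5}

d['t'] = 6 → {'w': 5, 'm': 2, 't': 6}
d['p'] = d['m']+1 = 3 → {'w': 5, 'm': 2, 't': 6, 'p': 3}
d['w'] = 5+5 = 10 → {'w': 10, 'm': 2, 't': 6, 'p': 3}
d['e'] = 9 → {'w': 10, 'm': 2, 't': 6, 'p': 3, 'e': 9}
del 'w' → {'m': 2, 't': 6, 'p': 3, 'e': 9}
del 't' → {'m': 2, 'p': 3, 'e': 9}
d['h'] = 5 → {'m': 2, 'p': 3, 'e': 9, 'h': 5}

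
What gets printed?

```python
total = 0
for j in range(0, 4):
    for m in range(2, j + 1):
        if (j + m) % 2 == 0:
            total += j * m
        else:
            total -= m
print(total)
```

11

j=2,m=2: even sum, total = 0+4 = 4
j=3,m=2: odd sum, total = 4-2 = 2
j=3,m=3: even sum, total = 2+9 = 11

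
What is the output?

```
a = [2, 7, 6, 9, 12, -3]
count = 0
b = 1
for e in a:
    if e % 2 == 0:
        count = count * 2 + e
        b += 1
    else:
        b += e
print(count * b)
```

e=2: even, count = 0*2+2 = 2; b=2
e=7: not even; b=9
e=6: even, count = 2*2+6 = 10; b=10
e=9: not even; b=19
e=12: even, count = 10*2+12 = 32; b=20
e=-3: not even; b=17
count*b = 32*17 = 544

544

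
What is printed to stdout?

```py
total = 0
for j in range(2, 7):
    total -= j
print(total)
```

-20

j=2: total = 0-2 = -2
j=3: total = (-2)-3 = -5
j=4: total = (-5)-4 = -9
j=5: total = (-9)-5 = -14
j=6: total = (-14)-6 = -20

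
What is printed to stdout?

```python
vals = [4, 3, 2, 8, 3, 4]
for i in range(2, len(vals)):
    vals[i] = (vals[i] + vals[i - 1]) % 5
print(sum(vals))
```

i=2: vals[2] = (2+3)%5 = 0 → [4, 3, 0, 8, 3, 4]
i=3: vals[3] = (8+0)%5 = 3 → [4, 3, 0, 3, 3, 4]
i=4: vals[4] = (3+3)%5 = 1 → [4, 3, 0, 3, 1, 4]
i=5: vals[5] = (4+1)%5 = 0 → [4, 3, 0, 3, 1, 0]
sum = 11

11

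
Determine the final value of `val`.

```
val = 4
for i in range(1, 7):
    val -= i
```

i=1: val = 4-1 = 3
i=2: val = 3-2 = 1
i=3: val = 1-3 = -2
i=4: val = (-2)-4 = -6
i=5: val = (-6)-5 = -11
i=6: val = (-11)-6 = -17

-17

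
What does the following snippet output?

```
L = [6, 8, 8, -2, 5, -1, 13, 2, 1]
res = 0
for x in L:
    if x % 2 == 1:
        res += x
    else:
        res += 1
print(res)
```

23

x=6: not odd, res = 0+1 = 1
x=8: not odd, res = 1+1 = 2
x=8: not odd, res = 2+1 = 3
x=-2: not odd, res = 3+1 = 4
x=5: odd, res = 4+5 = 9
x=-1: odd, res = 9+(-1) = 8
x=13: odd, res = 8+13 = 21
x=2: not odd, res = 21+1 = 22
x=1: odd, res = 22+1 = 23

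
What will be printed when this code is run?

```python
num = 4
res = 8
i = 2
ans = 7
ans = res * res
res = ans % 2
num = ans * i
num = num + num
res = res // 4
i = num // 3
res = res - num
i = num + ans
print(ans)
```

64

ans = 8*8 = 64
res = 64%2 = 0
num = 64*2 = 128
num = 128+128 = 256
res = 0//4 = 0
i = 256//3 = 85
res = 0-256 = -256
i = 256+64 = 320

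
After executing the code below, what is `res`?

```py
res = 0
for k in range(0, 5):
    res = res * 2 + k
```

26

k=0: res = 0*2+0 = 0
k=1: res = 0*2+1 = 1
k=2: res = 1*2+2 = 4
k=3: res = 4*2+3 = 11
k=4: res = 11*2+4 = 26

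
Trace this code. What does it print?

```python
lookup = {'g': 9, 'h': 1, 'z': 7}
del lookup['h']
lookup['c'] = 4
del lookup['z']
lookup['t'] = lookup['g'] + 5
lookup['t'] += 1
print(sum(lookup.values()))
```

del 'h' → {'g': 9, 'z': 7}
lookup['c'] = 4 → {'g': 9, 'z': 7, 'c': 4}
del 'z' → {'g': 9, 'c': 4}
lookup['t'] = lookup['g']+5 = 14 → {'g': 9, 'c': 4, 't': 14}
lookup['t'] = 14+1 = 15 → {'g': 9, 'c': 4, 't': 15}
sum of values = 28

28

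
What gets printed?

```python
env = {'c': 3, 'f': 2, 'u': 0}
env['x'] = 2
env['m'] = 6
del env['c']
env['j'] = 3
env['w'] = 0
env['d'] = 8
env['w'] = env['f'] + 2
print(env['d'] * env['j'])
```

24

env['x'] = 2 → {'c': 3, 'f': 2, 'u': 0, 'x': 2}
env['m'] = 6 → {'c': 3, 'f': 2, 'u': 0, 'x': 2, 'm': 6}
del 'c' → {'f': 2, 'u': 0, 'x': 2, 'm': 6}
env['j'] = 3 → {'f': 2, 'u': 0, 'x': 2, 'm': 6, 'j': 3}
env['w'] = 0 → {'f': 2, 'u': 0, 'x': 2, 'm': 6, 'j': 3, 'w': 0}
env['d'] = 8 → {'f': 2, 'u': 0, 'x': 2, 'm': 6, 'j': 3, 'w': 0, 'd': 8}
env['w'] = env['f']+2 = 4 → {'f': 2, 'u': 0, 'x': 2, 'm': 6, 'j': 3, 'w': 4, 'd': 8}
env['d']*env['j'] = 8*3 = 24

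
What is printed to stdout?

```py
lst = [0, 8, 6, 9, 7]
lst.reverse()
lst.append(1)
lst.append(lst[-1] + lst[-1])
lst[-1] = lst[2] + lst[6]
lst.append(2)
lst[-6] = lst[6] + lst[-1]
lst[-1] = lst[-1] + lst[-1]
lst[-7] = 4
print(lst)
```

reverse → [7, 9, 6, 8, 0]
append 1 → [7, 9, 6, 8, 0, 1]
append lst[-1]+lst[-1] = 1+1 = 2 → [7, 9, 6, 8, 0, 1, 2]
lst[-1] = lst[2]+lst[6] = 6+2 = 8 → [7, 9, 6, 8, 0, 1, 8]
append 2 → [7, 9, 6, 8, 0, 1, 8, 2]
lst[-6] = lst[6]+lst[-1] = 8+2 = 10 → [7, 9, 10, 8, 0, 1, 8, 2]
lst[-1] = lst[-1]+lst[-1] = 2+2 = 4 → [7, 9, 10, 8, 0, 1, 8, 4]
lst[-7] = 4 → [7, 4, 10, 8, 0, 1, 8, 4]

[7, 4, 10, 8, 0, 1, 8, 4]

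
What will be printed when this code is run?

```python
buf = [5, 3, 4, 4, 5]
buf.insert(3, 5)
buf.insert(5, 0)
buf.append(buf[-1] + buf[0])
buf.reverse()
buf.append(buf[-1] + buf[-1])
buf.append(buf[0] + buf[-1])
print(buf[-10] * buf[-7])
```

insert 5 at 3 → [5, 3, 4, 5, 4, 5]
insert 0 at 5 → [5, 3, 4, 5, 4, 0, 5]
append buf[-1]+buf[0] = 5+5 = 10 → [5, 3, 4, 5, 4, 0, 5, 10]
reverse → [10, 5, 0, 4, 5, 4, 3, 5]
append buf[-1]+buf[-1] = 5+5 = 10 → [10, 5, 0, 4, 5, 4, 3, 5, 10]
append buf[0]+buf[-1] = 10+10 = 20 → [10, 5, 0, 4, 5, 4, 3, 5, 10, 20]
buf[-10]*buf[-7] = 10*4 = 40

40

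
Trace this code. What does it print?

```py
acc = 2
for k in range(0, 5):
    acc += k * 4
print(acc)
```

42

k=0: acc = 2+0*4 = 2
k=1: acc = 2+1*4 = 6
k=2: acc = 6+2*4 = 14
k=3: acc = 14+3*4 = 26
k=4: acc = 26+4*4 = 42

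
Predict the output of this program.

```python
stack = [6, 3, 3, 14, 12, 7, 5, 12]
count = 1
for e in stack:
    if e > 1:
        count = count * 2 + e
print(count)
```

e=6: >1, count = 1*2+6 = 8
e=3: >1, count = 8*2+3 = 19
e=3: >1, count = 19*2+3 = 41
e=14: >1, count = 41*2+14 = 96
e=12: >1, count = 96*2+12 = 204
e=7: >1, count = 204*2+7 = 415
e=5: >1, count = 415*2+5 = 835
e=12: >1, count = 835*2+12 = 1682

1682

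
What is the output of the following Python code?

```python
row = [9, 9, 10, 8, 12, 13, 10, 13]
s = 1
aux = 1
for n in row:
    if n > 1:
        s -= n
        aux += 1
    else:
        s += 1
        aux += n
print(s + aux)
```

n=9: >1, s = 1-9 = -8; aux=2
n=9: >1, s = (-8)-9 = -17; aux=3
n=10: >1, s = (-17)-10 = -27; aux=4
n=8: >1, s = (-27)-8 = -35; aux=5
n=12: >1, s = (-35)-12 = -47; aux=6
n=13: >1, s = (-47)-13 = -60; aux=7
n=10: >1, s = (-60)-10 = -70; aux=8
n=13: >1, s = (-70)-13 = -83; aux=9
s+aux = (-83)+9 = -74

-74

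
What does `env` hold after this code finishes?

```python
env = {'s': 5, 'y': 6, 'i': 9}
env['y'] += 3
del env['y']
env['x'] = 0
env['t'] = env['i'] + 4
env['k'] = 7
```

{'s': 5, 'i': 9, 'x': 0, 't': 13, 'k': 7}

env['y'] = 6+3 = 9 → {'s': 5, 'y': 9, 'i': 9}
del 'y' → {'s': 5, 'i': 9}
env['x'] = 0 → {'s': 5, 'i': 9, 'x': 0}
env['t'] = env['i']+4 = 13 → {'s': 5, 'i': 9, 'x': 0, 't': 13}
env['k'] = 7 → {'s': 5, 'i': 9, 'x': 0, 't': 13, 'k': 7}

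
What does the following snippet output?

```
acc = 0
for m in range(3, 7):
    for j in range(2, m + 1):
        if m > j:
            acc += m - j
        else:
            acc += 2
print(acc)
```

28

m=3,j=2: 3>2, acc = 0+1 = 1
m=3,j=3: not 3>3, acc = 1+2 = 3
m=4,j=2: 4>2, acc = 3+2 = 5
m=4,j=3: 4>3, acc = 5+1 = 6
m=4,j=4: not 4>4, acc = 6+2 = 8
m=5,j=2: 5>2, acc = 8+3 = 11
m=5,j=3: 5>3, acc = 11+2 = 13
m=5,j=4: 5>4, acc = 13+1 = 14
m=5,j=5: not 5>5, acc = 14+2 = 16
m=6,j=2: 6>2, acc = 16+4 = 20
m=6,j=3: 6>3, acc = 20+3 = 23
m=6,j=4: 6>4, acc = 23+2 = 25
m=6,j=5: 6>5, acc = 25+1 = 26
m=6,j=6: not 6>6, acc = 26+2 = 28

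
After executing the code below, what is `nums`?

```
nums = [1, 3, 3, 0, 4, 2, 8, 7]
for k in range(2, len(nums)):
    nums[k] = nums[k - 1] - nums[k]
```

k=2: nums[2] = 3-3 = 0 → [1, 3, 0, 0, 4, 2, 8, 7]
k=3: nums[3] = 0-0 = 0 → [1, 3, 0, 0, 4, 2, 8, 7]
k=4: nums[4] = 0-4 = -4 → [1, 3, 0, 0, -4, 2, 8, 7]
k=5: nums[5] = (-4)-2 = -6 → [1, 3, 0, 0, -4, -6, 8, 7]
k=6: nums[6] = (-6)-8 = -14 → [1, 3, 0, 0, -4, -6, -14, 7]
k=7: nums[7] = (-14)-7 = -21 → [1, 3, 0, 0, -4, -6, -14, -21]

[1, 3, 0, 0, -4, -6, -14, -21]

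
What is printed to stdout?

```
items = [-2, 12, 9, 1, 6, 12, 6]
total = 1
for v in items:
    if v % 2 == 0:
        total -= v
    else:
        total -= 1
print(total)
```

v=-2: even, total = 1-(-2) = 3
v=12: even, total = 3-12 = -9
v=9: not even, total = (-9)-1 = -10
v=1: not even, total = (-10)-1 = -11
v=6: even, total = (-11)-6 = -17
v=12: even, total = (-17)-12 = -29
v=6: even, total = (-29)-6 = -35

-35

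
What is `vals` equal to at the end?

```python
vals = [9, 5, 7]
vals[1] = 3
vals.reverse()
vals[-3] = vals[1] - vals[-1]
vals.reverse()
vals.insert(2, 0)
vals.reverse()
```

vals[1] = 3 → [9, 3, 7]
reverse → [7, 3, 9]
vals[-3] = vals[1]-vals[-1] = 3-9 = -6 → [-6, 3, 9]
reverse → [9, 3, -6]
insert 0 at 2 → [9, 3, 0, -6]
reverse → [-6, 0, 3, 9]

[-6, 0, 3, 9]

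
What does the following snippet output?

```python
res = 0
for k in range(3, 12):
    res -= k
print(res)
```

k=3: res = 0-3 = -3
k=4: res = (-3)-4 = -7
k=5: res = (-7)-5 = -12
k=6: res = (-12)-6 = -18
k=7: res = (-18)-7 = -25
k=8: res = (-25)-8 = -33
k=9: res = (-33)-9 = -42
k=10: res = (-42)-10 = -52
k=11: res = (-52)-11 = -63

-63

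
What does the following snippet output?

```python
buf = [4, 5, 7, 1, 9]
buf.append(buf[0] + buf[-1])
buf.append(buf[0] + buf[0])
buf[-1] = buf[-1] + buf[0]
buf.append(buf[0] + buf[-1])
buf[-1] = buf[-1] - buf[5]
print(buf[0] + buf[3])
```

append buf[0]+buf[-1] = 4+9 = 13 → [4, 5, 7, 1, 9, 13]
append buf[0]+buf[0] = 4+4 = 8 → [4, 5, 7, 1, 9, 13, 8]
buf[-1] = buf[-1]+buf[0] = 8+4 = 12 → [4, 5, 7, 1, 9, 13, 12]
append buf[0]+buf[-1] = 4+12 = 16 → [4, 5, 7, 1, 9, 13, 12, 16]
buf[-1] = buf[-1]-buf[5] = 16-13 = 3 → [4, 5, 7, 1, 9, 13, 12, 3]
buf[0]+buf[3] = 4+1 = 5

5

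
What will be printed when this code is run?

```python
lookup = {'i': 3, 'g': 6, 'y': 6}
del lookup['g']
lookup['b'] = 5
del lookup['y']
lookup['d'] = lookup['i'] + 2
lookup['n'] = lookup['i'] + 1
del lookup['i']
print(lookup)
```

del 'g' → {'i': 3, 'y': 6}
lookup['b'] = 5 → {'i': 3, 'y': 6, 'b': 5}
del 'y' → {'i': 3, 'b': 5}
lookup['d'] = lookup['i']+2 = 5 → {'i': 3, 'b': 5, 'd': 5}
lookup['n'] = lookup['i']+1 = 4 → {'i': 3, 'b': 5, 'd': 5, 'n': 4}
del 'i' → {'b': 5, 'd': 5, 'n': 4}

{'b': 5, 'd': 5, 'n': 4}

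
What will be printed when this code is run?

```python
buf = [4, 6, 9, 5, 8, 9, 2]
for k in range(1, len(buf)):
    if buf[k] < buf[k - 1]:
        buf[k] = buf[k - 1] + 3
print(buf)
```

k=1: 6>=4, unchanged → [4, 6, 9, 5, 8, 9, 2]
k=2: 9>=6, unchanged → [4, 6, 9, 5, 8, 9, 2]
k=3: 5<9, buf[3] = 9+3 = 12 → [4, 6, 9, 12, 8, 9, 2]
k=4: 8<12, buf[4] = 12+3 = 15 → [4, 6, 9, 12, 15, 9, 2]
k=5: 9<15, buf[5] = 15+3 = 18 → [4, 6, 9, 12, 15, 18, 2]
k=6: 2<18, buf[6] = 18+3 = 21 → [4, 6, 9, 12, 15, 18, 21]

[4, 6, 9, 12, 15, 18, 21]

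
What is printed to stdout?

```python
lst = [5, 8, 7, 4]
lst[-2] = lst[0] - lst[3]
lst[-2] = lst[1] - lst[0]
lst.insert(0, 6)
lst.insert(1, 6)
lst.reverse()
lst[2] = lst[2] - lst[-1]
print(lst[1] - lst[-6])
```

-1

lst[-2] = lst[0]-lst[3] = 5-4 = 1 → [5, 8, 1, 4]
lst[-2] = lst[1]-lst[0] = 8-5 = 3 → [5, 8, 3, 4]
insert 6 at 0 → [6, 5, 8, 3, 4]
insert 6 at 1 → [6, 6, 5, 8, 3, 4]
reverse → [4, 3, 8, 5, 6, 6]
lst[2] = lst[2]-lst[-1] = 8-6 = 2 → [4, 3, 2, 5, 6, 6]
lst[1]-lst[-6] = 3-4 = -1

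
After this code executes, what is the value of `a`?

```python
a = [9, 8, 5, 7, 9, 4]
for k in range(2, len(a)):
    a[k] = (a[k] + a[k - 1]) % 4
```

[9, 8, 1, 0, 1, 1]

k=2: a[2] = (5+8)%4 = 1 → [9, 8, 1, 7, 9, 4]
k=3: a[3] = (7+1)%4 = 0 → [9, 8, 1, 0, 9, 4]
k=4: a[4] = (9+0)%4 = 1 → [9, 8, 1, 0, 1, 4]
k=5: a[5] = (4+1)%4 = 1 → [9, 8, 1, 0, 1, 1]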